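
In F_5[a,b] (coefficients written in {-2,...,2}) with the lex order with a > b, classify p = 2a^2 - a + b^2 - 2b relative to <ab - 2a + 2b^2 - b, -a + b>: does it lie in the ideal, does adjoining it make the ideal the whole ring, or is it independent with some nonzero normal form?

2a^2 - a + b^2 - 2b lies in I (it reduces to 0).

First compute the reduced Gröbner basis of I by Buchberger's algorithm.
f_1 = ab - 2a + 2b^2 - b, LT = ab.
f_2 = -a + b, LT = a.

S(f_1,f_2): lcm = ab. S = -2a - 2b^2 - b.
  reduce S modulo (f_1, f_2):
  remainder -2b^2 + 2b ≠ 0; add h_3 = -2b^2 + 2b to the basis.

The other S-polynomials (S(f_1,h_3), S(f_2,h_3)) all reduce to 0 modulo the current basis, so we have a Gröbner basis.
Inter-reduce: drop elements whose leading term is divisible by another's, tail-reduce, and make monic.
Reduced Gröbner basis: {a - b, b^2 - b}.
Label its elements g_1 = a - b, g_2 = b^2 - b.

Reduce p = 2a^2 - a + b^2 - 2b modulo G:
  leading term a^2: subtract (2a)·g_1 from 2a^2 - a + b^2 - 2b → 2ab - a + b^2 - 2b
  leading term ab: subtract (2b)·g_1 from 2ab - a + b^2 - 2b → -a - 2b^2 - 2b
  leading term a: subtract (-1)·g_1 from -a - 2b^2 - 2b → -2b^2 + 2b
  leading term b^2: subtract (-2)·g_2 from -2b^2 + 2b → 0
  normal form = 0.
Since the normal form is 0, p ∈ I.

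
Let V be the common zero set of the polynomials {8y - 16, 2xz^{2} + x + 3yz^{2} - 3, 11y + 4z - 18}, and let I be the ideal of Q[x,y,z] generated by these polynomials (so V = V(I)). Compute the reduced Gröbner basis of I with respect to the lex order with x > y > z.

f_1 = 8y - 16, LT = y.
f_2 = 2xz^{2} + x + 3yz^{2} - 3, LT = xz^{2}.
f_3 = 11y + 4z - 18, LT = y.

S(f_1,f_3): lcm = y. S = -\tfrac{4}{11}z - \tfrac{4}{11}.
  leading term z: no divisor's leading term divides it; move -\tfrac{4}{11}z to the remainder.
  leading term 1: no divisor's leading term divides it; move -\tfrac{4}{11} to the remainder.
  remainder -\tfrac{4}{11}z - \tfrac{4}{11} ≠ 0; add g_4 = -\tfrac{4}{11}z - \tfrac{4}{11} to the basis.

S(f_2,g_4): lcm = xz^{2}. S = -xz + \tfrac{1}{2}x + \tfrac{3}{2}yz^{2} - \tfrac{3}{2}.
  leading term xz: subtract (\tfrac{11}{4}x)·g_4 from -xz + \tfrac{1}{2}x + \tfrac{3}{2}yz^{2} - \tfrac{3}{2} → \tfrac{3}{2}x + \tfrac{3}{2}yz^{2} - \tfrac{3}{2}
  leading term x: no divisor's leading term divides it; move \tfrac{3}{2}x to the remainder.
  leading term yz^{2}: subtract (\tfrac{3}{16}z^{2})·f_1 from \tfrac{3}{2}yz^{2} - \tfrac{3}{2} → 3z^{2} - \tfrac{3}{2}
  leading term z^{2}: subtract (-\tfrac{33}{4}z)·g_4 from 3z^{2} - \tfrac{3}{2} → -3z - \tfrac{3}{2}
  leading term z: subtract (\tfrac{33}{4})·g_4 from -3z - \tfrac{3}{2} → \tfrac{3}{2}
  leading term 1: no divisor's leading term divides it; move \tfrac{3}{2} to the remainder.
  remainder \tfrac{3}{2}x + \tfrac{3}{2} ≠ 0; add g_5 = \tfrac{3}{2}x + \tfrac{3}{2} to the basis.

The other S-polynomials (S(f_1,f_2), S(f_2,f_3), S(f_1,g_4), S(f_3,g_4), S(f_1,g_5), S(f_2,g_5), S(f_3,g_5), S(g_4,g_5)) all reduce to 0 modulo the current basis, so we have a Gröbner basis.
Inter-reduce: drop elements whose leading term is divisible by another's, tail-reduce, and make monic.

G = {x + 1, y - 2, z + 1}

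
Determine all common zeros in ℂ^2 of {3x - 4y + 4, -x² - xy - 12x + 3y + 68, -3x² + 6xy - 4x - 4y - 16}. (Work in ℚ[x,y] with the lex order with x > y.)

{(4, 4)}

Compute a lex Gröbner basis by Buchberger's algorithm.
f_1 = 3x - 4y + 4, LT = x.
f_2 = -x² - xy - 12x + 3y + 68, LT = x².
f_3 = -3x² + 6xy - 4x - 4y - 16, LT = x².

S(f_1,f_2): lcm = x². S = -7/3xy - 32/3x + 3y + 68.
  leading term xy: subtract (-7/9y)·f_1 from -7/3xy - 32/3x + 3y + 68 → -32/3x - 28/9y² + 55/9y + 68
  leading term x: subtract (-32/9)·f_1 from -32/3x - 28/9y² + 55/9y + 68 → -28/9y² - 73/9y + 740/9
  leading term y²: no divisor's leading term divides it; move -28/9y² to the remainder.
  leading term y: no divisor's leading term divides it; move -73/9y to the remainder.
  leading term 1: no divisor's leading term divides it; move 740/9 to the remainder.
  remainder -28/9y² - 73/9y + 740/9 ≠ 0; add h_4 = -28/9y² - 73/9y + 740/9 to the basis.

S(f_1,f_3): lcm = x². S = ⅔xy - 4/3y - 16/3.
  leading term xy: subtract (2/9y)·f_1 from ⅔xy - 4/3y - 16/3 → 8/9y² - 20/9y - 16/3
  leading term y²: subtract (-2/7)·h_4 from 8/9y² - 20/9y - 16/3 → -286/63y + 1144/63
  leading term y: no divisor's leading term divides it; move -286/63y to the remainder.
  leading term 1: no divisor's leading term divides it; move 1144/63 to the remainder.
  remainder -286/63y + 1144/63 ≠ 0; add h_5 = -286/63y + 1144/63 to the basis.

The other S-polynomials (S(f_2,f_3), S(f_1,h_4), S(f_2,h_4), S(f_3,h_4), S(f_1,h_5), S(f_2,h_5), S(f_3,h_5), S(h_4,h_5)) all reduce to 0 modulo the current basis, so we have a Gröbner basis.
Inter-reduce: drop elements whose leading term is divisible by another's, tail-reduce, and make monic.
Reduced Gröbner basis: {x - 4, y - 4}.

The lex basis is triangular: the last element involves only y. Solving y - 4 = 0 gives y ∈ {4}; substituting each value into the earlier elements determines the remaining variables.
  y = 4: the earlier basis element becomes x - 4 = 0, giving x = 4 — point (4, 4).
Check: every point annihilates each of the original generators.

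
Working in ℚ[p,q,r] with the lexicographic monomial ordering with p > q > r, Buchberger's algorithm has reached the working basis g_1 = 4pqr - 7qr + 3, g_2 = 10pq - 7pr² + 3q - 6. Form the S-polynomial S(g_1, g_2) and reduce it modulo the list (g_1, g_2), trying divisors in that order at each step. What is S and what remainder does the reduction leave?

S(g_1, g_2) = 7/10pr³ - 41/20qr + ⅗r + ¾; remainder on division = 7/10pr³ - 41/20qr + ⅗r + ¾.

lcm(LM(g_1), LM(g_2)) = pqr.
S = (lcm/LT(g_1))·g_1 − (lcm/LT(g_2))·g_2 = 7/10pr³ - 41/20qr + ⅗r + ¾.
Reduce S modulo (g_1, g_2) in that order:
  leading term pr³: no divisor's leading term divides it; move 7/10pr³ to the remainder.
  leading term qr: no divisor's leading term divides it; move -41/20qr to the remainder.
  leading term r: no divisor's leading term divides it; move ⅗r to the remainder.
  leading term 1: no divisor's leading term divides it; move ¾ to the remainder.
The remainder 7/10pr³ - 41/20qr + ⅗r + ¾ is nonzero, so it would be added as the next basis element.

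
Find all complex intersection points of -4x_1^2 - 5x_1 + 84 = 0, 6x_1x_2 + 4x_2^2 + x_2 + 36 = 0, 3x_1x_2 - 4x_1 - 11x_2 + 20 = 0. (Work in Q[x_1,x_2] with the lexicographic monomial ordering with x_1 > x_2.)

Compute a lex Gröbner basis by Buchberger's algorithm.
f_1 = -4x_1^2 - 5x_1 + 84, LT = x_1^2.
f_2 = 6x_1x_2 + 4x_2^2 + x_2 + 36, LT = x_1x_2.
f_3 = 3x_1x_2 - 4x_1 - 11x_2 + 20, LT = x_1x_2.

S(f_1,f_2): lcm = x_1^2x_2. S = -2/3x_1x_2^2 + 13/12x_1x_2 - 6x_1 - 21x_2.
  reduce S modulo (f_1, f_2, f_3):
  remainder -6x_1 + 4/9x_2^3 - 11/18x_2^2 - 1237/72x_2 - 13/2 ≠ 0; add h_4 = -6x_1 + 4/9x_2^3 - 11/18x_2^2 - 1237/72x_2 - 13/2 to the basis.

S(f_1,f_3): lcm = x_1^2x_2. S = 4/3x_1^2 + 59/12x_1x_2 - 20/3x_1 - 21x_2.
  reduce S modulo (f_1, f_2, f_3, h_4):
  remainder -50/81x_2^3 - 787/324x_2^2 + 2647/1296x_2 + 271/36 ≠ 0; add h_5 = -50/81x_2^3 - 787/324x_2^2 + 2647/1296x_2 + 271/36 to the basis.

S(f_2,f_3): lcm = x_1x_2. S = 4/3x_1 + 2/3x_2^2 + 23/6x_2 - 2/3.
  reduce S modulo (f_1, f_2, f_3, h_4, h_5):
  remainder 32/225x_2^2 + 77/225x_2 - 68/75 ≠ 0; add h_6 = 32/225x_2^2 + 77/225x_2 - 68/75 to the basis.

S(f_1,h_4): lcm = x_1^2. S = 2/27x_1x_2^3 - 11/108x_1x_2^2 - 1237/432x_1x_2 + 1/6x_1 - 21.
  reduce S modulo (f_1, f_2, f_3, h_4, h_5, h_6):
  remainder 1463/6400x_2 + 1463/1600 ≠ 0; add h_7 = 1463/6400x_2 + 1463/1600 to the basis.

The other S-polynomials (S(f_2,h_4), S(f_3,h_4), S(f_1,h_5), S(f_2,h_5), S(f_3,h_5), S(h_4,h_5), S(f_1,h_6), S(f_2,h_6), S(f_3,h_6), S(h_4,h_6), S(h_5,h_6), S(f_1,h_7), S(f_2,h_7), S(f_3,h_7), S(h_4,h_7), S(h_5,h_7), S(h_6,h_7)) all reduce to 0 modulo the current basis, so we have a Gröbner basis.
Inter-reduce: drop elements whose leading term is divisible by another's, tail-reduce, and make monic.
Reduced Gröbner basis: {x_1 - 4, x_2 + 4}.

Since the basis is lex-ordered, x_2 + 4 is univariate in x_2. Its roots are {-4}. Back-substituting each root into the other basis elements fixes the other coordinates.
  x_2 = -4: the earlier basis element becomes x_1 - 4 = 0, giving x_1 = 4 — point (4, -4).

{(4, -4)}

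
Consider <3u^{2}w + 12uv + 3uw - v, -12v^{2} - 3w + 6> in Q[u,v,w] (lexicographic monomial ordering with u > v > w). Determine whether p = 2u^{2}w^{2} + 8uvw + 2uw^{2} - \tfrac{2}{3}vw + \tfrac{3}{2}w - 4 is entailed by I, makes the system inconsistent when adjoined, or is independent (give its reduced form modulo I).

First compute the reduced Gröbner basis of I by Buchberger's algorithm.
f_1 = 3u^{2}w + 12uv + 3uw - v, LT = u^{2}w.
f_2 = -12v^{2} - 3w + 6, LT = v^{2}.

The S-polynomials (S(f_1,f_2)) all reduce to 0 modulo the current basis, so we have a Gröbner basis.
Inter-reduce: drop elements whose leading term is divisible by another's, tail-reduce, and make monic.
Reduced Gröbner basis: {u^{2}w + 4uv + uw - \tfrac{1}{3}v, v^{2} + \tfrac{1}{4}w - \tfrac{1}{2}}.
Label its elements g_1 = u^{2}w + 4uv + uw - \tfrac{1}{3}v, g_2 = v^{2} + \tfrac{1}{4}w - \tfrac{1}{2}.

Reduce p = 2u^{2}w^{2} + 8uvw + 2uw^{2} - \tfrac{2}{3}vw + \tfrac{3}{2}w - 4 modulo G:
  leading term u^{2}w^{2}: subtract (2w)·g_1 from 2u^{2}w^{2} + 8uvw + 2uw^{2} - \tfrac{2}{3}vw + \tfrac{3}{2}w - 4 → \tfrac{3}{2}w - 4
  leading term w: no divisor's leading term divides it; move \tfrac{3}{2}w to the remainder.
  leading term 1: no divisor's leading term divides it; move -4 to the remainder.
  normal form = \tfrac{3}{2}w - 4.
The normal form is nonzero, so p ∉ I. Since p minus its normal form lies in I, I + (p) = I + (r) where r = \tfrac{3}{2}w - 4; decide whether this ideal is the whole ring.
Run Buchberger on G together with r (pairs among the g_i already reduce to 0 since G is a Gröbner basis):
g_1 = u^{2}w + 4uv + uw - \tfrac{1}{3}v, LT = u^{2}w.
g_2 = v^{2} + \tfrac{1}{4}w - \tfrac{1}{2}, LT = v^{2}.
r = \tfrac{3}{2}w - 4, LT = w.

S(g_1,r): lcm = u^{2}w. S = \tfrac{8}{3}u^{2} + 4uv + uw - \tfrac{1}{3}v.
  leading term u^{2}: no divisor's leading term divides it; move \tfrac{8}{3}u^{2} to the remainder.
  leading term uv: no divisor's leading term divides it; move 4uv to the remainder.
  leading term uw: subtract (\tfrac{2}{3}u)·r from uw - \tfrac{1}{3}v → \tfrac{8}{3}u - \tfrac{1}{3}v
  leading term u: no divisor's leading term divides it; move \tfrac{8}{3}u to the remainder.
  leading term v: no divisor's leading term divides it; move -\tfrac{1}{3}v to the remainder.
  remainder \tfrac{8}{3}u^{2} + 4uv + \tfrac{8}{3}u - \tfrac{1}{3}v ≠ 0; add m_4 = \tfrac{8}{3}u^{2} + 4uv + \tfrac{8}{3}u - \tfrac{1}{3}v to the basis.

The other S-polynomials (S(g_1,g_2), S(g_2,r), S(g_1,m_4), S(g_2,m_4), S(r,m_4)) all reduce to 0 modulo the current basis, so we have a Gröbner basis.
Inter-reduce: drop elements whose leading term is divisible by another's, tail-reduce, and make monic.
Reduced Gröbner basis: {u^{2} + \tfrac{3}{2}uv + u - \tfrac{1}{8}v, v^{2} + \tfrac{1}{6}, w - \tfrac{8}{3}}.
The reduced Gröbner basis of I + (p) is {u^{2} + \tfrac{3}{2}uv + u - \tfrac{1}{8}v, v^{2} + \tfrac{1}{6}, w - \tfrac{8}{3}} ≠ {1}, a proper ideal, so the enlarged system stays consistent: p is independent of I, with normal form \tfrac{3}{2}w - 4.

Ideal membership is decidable via reduction modulo a Gröbner basis.

2u^{2}w^{2} + 8uvw + 2uw^{2} - \tfrac{2}{3}vw + \tfrac{3}{2}w - 4 is independent of I; its normal form modulo I is \tfrac{3}{2}w - 4.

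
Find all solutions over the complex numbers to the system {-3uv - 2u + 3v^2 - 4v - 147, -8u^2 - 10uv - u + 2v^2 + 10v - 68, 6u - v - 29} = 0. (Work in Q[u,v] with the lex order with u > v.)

Compute a lex Gröbner basis by Buchberger's algorithm.
f_1 = -3uv - 2u + 3v^2 - 4v - 147, LT = uv.
f_2 = -8u^2 - 10uv - u + 2v^2 + 10v - 68, LT = u^2.
f_3 = 6u - v - 29, LT = u.

S(f_1,f_2): lcm = u^2v. S = 2/3u^2 - 9/4uv^2 + 29/24uv + 49u + 1/4v^3 + 5/4v^2 - 17/2v.
  reduce S modulo (f_1, f_2, f_3):
  remainder -2v^3 + 151/24v^2 + 3889/36v + 9565/72 ≠ 0; add h_4 = -2v^3 + 151/24v^2 + 3889/36v + 9565/72 to the basis.

S(f_1,f_3): lcm = uv. S = 2/3u - 5/6v^2 + 37/6v + 49.
  reduce S modulo (f_1, f_2, f_3, h_4):
  remainder -5/6v^2 + 113/18v + 470/9 ≠ 0; add h_5 = -5/6v^2 + 113/18v + 470/9 to the basis.

S(f_2,f_3): lcm = u^2. S = 17/12uv + 119/24u - 1/4v^2 - 5/4v + 17/2.
  reduce S modulo (f_1, f_2, f_3, h_4, h_5):
  remainder 13649/2160v + 13649/432 ≠ 0; add h_6 = 13649/2160v + 13649/432 to the basis.

The other S-polynomials (S(f_1,h_4), S(f_2,h_4), S(f_3,h_4), S(f_1,h_5), S(f_2,h_5), S(f_3,h_5), S(h_4,h_5), S(f_1,h_6), S(f_2,h_6), S(f_3,h_6), S(h_4,h_6), S(h_5,h_6)) all reduce to 0 modulo the current basis, so we have a Gröbner basis.
Inter-reduce: drop elements whose leading term is divisible by another's, tail-reduce, and make monic.
Reduced Gröbner basis: {u - 4, v + 5}.

From the last basis element, v + 5 = 0, so v takes values in {-5}. Each choice, substituted upward through the basis, yields the corresponding point(s) of the solution set.
  v = -5: the earlier basis element becomes u - 4 = 0, giving u = 4 — point (4, -5).

{(4, -5)}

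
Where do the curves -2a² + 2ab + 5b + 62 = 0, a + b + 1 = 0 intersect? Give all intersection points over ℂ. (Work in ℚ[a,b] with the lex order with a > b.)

{(3, -4), (-19/4, 15/4)}

Compute a lex Gröbner basis by Buchberger's algorithm.
f_1 = -2a² + 2ab + 5b + 62, LT = a².
f_2 = a + b + 1, LT = a.

S(f_1,f_2): lcm = a². S = -2ab - a - 5/2b - 31.
  leading term ab: subtract (-2b)·f_2 from -2ab - a - 5/2b - 31 → -a + 2b² - ½b - 31
  leading term a: subtract (-1)·f_2 from -a + 2b² - ½b - 31 → 2b² + ½b - 30
  leading term b²: no divisor's leading term divides it; move 2b² to the remainder.
  leading term b: no divisor's leading term divides it; move ½b to the remainder.
  leading term 1: no divisor's leading term divides it; move -30 to the remainder.
  remainder 2b² + ½b - 30 ≠ 0; add h_3 = 2b² + ½b - 30 to the basis.

The other S-polynomials (S(f_1,h_3), S(f_2,h_3)) all reduce to 0 modulo the current basis, so we have a Gröbner basis.
Inter-reduce: drop elements whose leading term is divisible by another's, tail-reduce, and make monic.
Reduced Gröbner basis: {a + b + 1, b² + ¼b - 15}.

A lex Gröbner basis eliminates variables successively. Here b² + ¼b - 15 depends only on b, with roots {-4, 15/4}; lifting each root through the earlier basis elements recovers the full solutions.
  b = -4: the earlier basis element becomes a - 3 = 0, giving a = 3 — point (3, -4).
  b = 15/4: the earlier basis element becomes a + 19/4 = 0, giving a = -19/4 — point (-19/4, 15/4).
Each listed point satisfies every original equation (direct substitution).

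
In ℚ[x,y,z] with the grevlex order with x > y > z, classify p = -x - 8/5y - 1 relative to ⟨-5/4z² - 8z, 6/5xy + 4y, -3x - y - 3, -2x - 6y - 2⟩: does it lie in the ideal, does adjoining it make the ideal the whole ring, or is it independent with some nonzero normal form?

-x - 8/5y - 1 lies in I (it reduces to 0).

First compute the reduced Gröbner basis of I by Buchberger's algorithm.
f_1 = -5/4z² - 8z, LT = z².
f_2 = 6/5xy + 4y, LT = xy.
f_3 = -3x - y - 3, LT = x.
f_4 = -2x - 6y - 2, LT = x.

S(f_2,f_3): lcm = xy. S = -⅓y² + 7/3y.
  leading term y²: no divisor's leading term divides it; move -⅓y² to the remainder.
  leading term y: no divisor's leading term divides it; move 7/3y to the remainder.
  remainder -⅓y² + 7/3y ≠ 0; add h_5 = -⅓y² + 7/3y to the basis.

S(f_2,f_4): lcm = xy. S = -3y² + 7/3y.
  leading term y²: subtract (9)·h_5 from -3y² + 7/3y → -56/3y
  leading term y: no divisor's leading term divides it; move -56/3y to the remainder.
  remainder -56/3y ≠ 0; add h_6 = -56/3y to the basis.

The other S-polynomials (S(f_1,f_2), S(f_1,f_3), S(f_1,f_4), S(f_3,f_4), S(f_1,h_5), S(f_2,h_5), S(f_3,h_5), S(f_4,h_5), S(f_1,h_6), S(f_2,h_6), S(f_3,h_6), S(f_4,h_6), S(h_5,h_6)) all reduce to 0 modulo the current basis, so we have a Gröbner basis.
Inter-reduce: drop elements whose leading term is divisible by another's, tail-reduce, and make monic.
Reduced Gröbner basis: {z² + 32/5z, x + 1, y}.
Label its elements g_1 = z² + 32/5z, g_2 = x + 1, g_3 = y.

Reduce p = -x - 8/5y - 1 modulo G:
  leading term x: subtract (-1)·g_2 from -x - 8/5y - 1 → -8/5y
  leading term y: subtract (-8/5)·g_3 from -8/5y → 0
  normal form = 0.
Since the normal form is 0, p ∈ I.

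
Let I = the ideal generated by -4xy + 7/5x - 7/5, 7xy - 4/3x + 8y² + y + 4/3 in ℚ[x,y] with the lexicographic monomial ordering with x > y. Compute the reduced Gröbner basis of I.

G = {x + 480/67y² + 60/67y - 1, y³ - 9/40y² - 11/60y}

f_1 = -4xy + 7/5x - 7/5, LT = xy.
f_2 = 7xy - 4/3x + 8y² + y + 4/3, LT = xy.

S(f_1,f_2): lcm = xy. S = -67/420x - 8/7y² - 1/7y + 67/420.
  leading term x: no divisor's leading term divides it; move -67/420x to the remainder.
  leading term y²: no divisor's leading term divides it; move -8/7y² to the remainder.
  leading term y: no divisor's leading term divides it; move -1/7y to the remainder.
  leading term 1: no divisor's leading term divides it; move 67/420 to the remainder.
  remainder -67/420x - 8/7y² - 1/7y + 67/420 ≠ 0; add g_3 = -67/420x - 8/7y² - 1/7y + 67/420 to the basis.

S(f_1,g_3): lcm = xy. S = -7/20x - 480/67y³ - 60/67y² + y + 7/20.
  leading term x: subtract (147/67)·g_3 from -7/20x - 480/67y³ - 60/67y² + y + 7/20 → -480/67y³ + 108/67y² + 88/67y
  leading term y³: no divisor's leading term divides it; move -480/67y³ to the remainder.
  leading term y²: no divisor's leading term divides it; move 108/67y² to the remainder.
  leading term y: no divisor's leading term divides it; move 88/67y to the remainder.
  remainder -480/67y³ + 108/67y² + 88/67y ≠ 0; add g_4 = -480/67y³ + 108/67y² + 88/67y to the basis.

The other S-polynomials (S(f_2,g_3), S(f_1,g_4), S(f_2,g_4), S(g_3,g_4)) all reduce to 0 modulo the current basis, so we have a Gröbner basis.
Inter-reduce: drop elements whose leading term is divisible by another's, tail-reduce, and make monic.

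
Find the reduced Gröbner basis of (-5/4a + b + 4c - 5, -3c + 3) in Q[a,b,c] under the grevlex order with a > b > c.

Buchberger's algorithm terminates because the ascending chain of leading-term ideals stabilizes.

f_1 = -5/4a + b + 4c - 5, LT = a.
f_2 = -3c + 3, LT = c.

The S-polynomials (S(f_1,f_2)) all reduce to 0 modulo the current basis, so we have a Gröbner basis.

G = {a - 4/5b + 4/5, c - 1}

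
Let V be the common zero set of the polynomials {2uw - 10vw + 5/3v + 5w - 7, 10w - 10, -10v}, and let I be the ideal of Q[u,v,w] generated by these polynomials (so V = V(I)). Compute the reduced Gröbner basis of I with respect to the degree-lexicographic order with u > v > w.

f_1 = 2uw - 10vw + 5/3v + 5w - 7, LT = uw.
f_2 = 10w - 10, LT = w.
f_3 = -10v, LT = v.

S(f_1,f_2): lcm = uw. S = -5vw + u + 5/6v + 5/2w - 7/2.
  reduce S modulo (f_1, f_2, f_3):
  remainder u - 1 ≠ 0; add g_4 = u - 1 to the basis.

The other S-polynomials (S(f_1,f_3), S(f_2,f_3), S(f_1,g_4), S(f_2,g_4), S(f_3,g_4)) all reduce to 0 modulo the current basis, so we have a Gröbner basis.
Inter-reduce: drop elements whose leading term is divisible by another's, tail-reduce, and make monic.

G = {u - 1, v, w - 1}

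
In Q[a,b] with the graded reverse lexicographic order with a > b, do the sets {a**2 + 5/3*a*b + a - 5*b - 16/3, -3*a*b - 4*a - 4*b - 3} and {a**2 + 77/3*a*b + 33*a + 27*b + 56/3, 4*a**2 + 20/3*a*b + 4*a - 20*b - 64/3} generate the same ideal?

Two ideals are equal iff their reduced Gröbner bases coincide (the reduced basis is unique for a fixed ordering).
Buchberger on the first generating set:
f_1 = a**2 + 5/3*a*b + a - 5*b - 16/3, LT = a**2.
f_2 = -3*a*b - 4*a - 4*b - 3, LT = a*b.

S(f_1,f_2): lcm = a**2*b. S = 5/3*a*b**2 - 4/3*a**2 - 1/3*a*b - 5*b**2 - a - 16/3*b.
  reduce S modulo (f_1, f_2):
  remainder -65/9*b**2 + 7/9*a - 119/9*b - 61/9 ≠ 0; add g_3 = -65/9*b**2 + 7/9*a - 119/9*b - 61/9 to the basis.

The other S-polynomials (S(f_1,g_3), S(f_2,g_3)) all reduce to 0 modulo the current basis, so we have a Gröbner basis.
Inter-reduce: drop elements whose leading term is divisible by another's, tail-reduce, and make monic.
Reduced Gröbner basis: {a**2 - 11/9*a - 65/9*b - 7, a*b + 4/3*a + 4/3*b + 1, b**2 - 7/65*a + 119/65*b + 61/65}.

Buchberger on the second generating set:
h_1 = a**2 + 77/3*a*b + 33*a + 27*b + 56/3, LT = a**2.
h_2 = 4*a**2 + 20/3*a*b + 4*a - 20*b - 64/3, LT = a**2.

S(h_1,h_2): lcm = a**2. S = 24*a*b + 32*a + 32*b + 24.
  reduce S modulo (h_1, h_2):
  remainder 24*a*b + 32*a + 32*b + 24 ≠ 0; add k_3 = 24*a*b + 32*a + 32*b + 24 to the basis.

S(h_1,k_3): lcm = a**2*b. S = 77/3*a*b**2 - 4/3*a**2 + 95/3*a*b + 27*b**2 - a + 56/3*b.
  reduce S modulo (h_1, h_2, k_3):
  remainder -65/9*b**2 + 7/9*a - 119/9*b - 61/9 ≠ 0; add k_4 = -65/9*b**2 + 7/9*a - 119/9*b - 61/9 to the basis.

The other S-polynomials (S(h_2,k_3), S(h_1,k_4), S(h_2,k_4), S(k_3,k_4)) all reduce to 0 modulo the current basis, so we have a Gröbner basis.
Inter-reduce: drop elements whose leading term is divisible by another's, tail-reduce, and make monic.
Reduced Gröbner basis: {a**2 - 11/9*a - 65/9*b - 7, a*b + 4/3*a + 4/3*b + 1, b**2 - 7/65*a + 119/65*b + 61/65}.

Same reduced basis, so the two generating sets span the same ideal.

Yes, the ideals are equal.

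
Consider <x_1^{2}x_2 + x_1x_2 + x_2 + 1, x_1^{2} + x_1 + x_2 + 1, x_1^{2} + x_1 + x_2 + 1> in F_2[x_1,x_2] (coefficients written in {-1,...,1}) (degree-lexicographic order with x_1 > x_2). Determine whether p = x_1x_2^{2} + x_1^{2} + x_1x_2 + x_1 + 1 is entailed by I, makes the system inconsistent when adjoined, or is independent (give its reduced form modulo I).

First compute the reduced Gröbner basis of I by Buchberger's algorithm.
f_1 = x_1^{2}x_2 + x_1x_2 + x_2 + 1, LT = x_1^{2}x_2.
f_2 = x_1^{2} + x_1 + x_2 + 1, LT = x_1^{2}.
f_3 = x_1^{2} + x_1 + x_2 + 1, LT = x_1^{2}.

S(f_1,f_2): lcm = x_1^{2}x_2. S = x_2^{2} + 1.
  leading term x_2^{2}: no divisor's leading term divides it; move x_2^{2} to the remainder.
  leading term 1: no divisor's leading term divides it; move 1 to the remainder.
  remainder x_2^{2} + 1 ≠ 0; add h_4 = x_2^{2} + 1 to the basis.

S(f_1,f_3): lcm = x_1^{2}x_2. S = x_2^{2} + 1.
  leading term x_2^{2}: subtract (1)·h_4 from x_2^{2} + 1 → 0
  remainder 0.

S(f_2,f_3): lcm = x_1^{2}. S = 0.
  remainder 0.

S(f_1,h_4): lcm = x_1^{2}x_2^{2}. S = x_1x_2^{2} + x_1^{2} + x_2^{2} + x_2.
  leading term x_1x_2^{2}: subtract (x_1)·h_4 from x_1x_2^{2} + x_1^{2} + x_2^{2} + x_2 → x_1^{2} + x_2^{2} + x_1 + x_2
  leading term x_1^{2}: subtract (1)·f_2 from x_1^{2} + x_2^{2} + x_1 + x_2 → x_2^{2} + 1
  leading term x_2^{2}: subtract (1)·h_4 from x_2^{2} + 1 → 0
  remainder 0.

S(f_2,h_4): leading monomials are coprime, so the S-polynomial reduces to 0 (Buchberger's first criterion).
S(f_3,h_4): leading monomials are coprime, so the S-polynomial reduces to 0 (Buchberger's first criterion).
Every S-polynomial of the final basis reduces to 0, so we have a Gröbner basis.
Inter-reduce: drop elements whose leading term is divisible by another's, tail-reduce, and make monic.
Reduced Gröbner basis: {x_1^{2} + x_1 + x_2 + 1, x_2^{2} + 1}.
Label its elements g_1 = x_1^{2} + x_1 + x_2 + 1, g_2 = x_2^{2} + 1.

Reduce p = x_1x_2^{2} + x_1^{2} + x_1x_2 + x_1 + 1 modulo G:
  leading term x_1x_2^{2}: subtract (x_1)·g_2 from x_1x_2^{2} + x_1^{2} + x_1x_2 + x_1 + 1 → x_1^{2} + x_1x_2 + 1
  leading term x_1^{2}: subtract (1)·g_1 from x_1^{2} + x_1x_2 + 1 → x_1x_2 + x_1 + x_2
  leading term x_1x_2: no divisor's leading term divides it; move x_1x_2 to the remainder.
  leading term x_1: no divisor's leading term divides it; move x_1 to the remainder.
  leading term x_2: no divisor's leading term divides it; move x_2 to the remainder.
  normal form = x_1x_2 + x_1 + x_2.
The normal form is nonzero, so p ∉ I. Since p minus its normal form lies in I, I + (p) = I + (r) where r = x_1x_2 + x_1 + x_2; decide whether this ideal is the whole ring.
Run Buchberger on G together with r (pairs among the g_i already reduce to 0 since G is a Gröbner basis):
g_1 = x_1^{2} + x_1 + x_2 + 1, LT = x_1^{2}.
g_2 = x_2^{2} + 1, LT = x_2^{2}.
r = x_1x_2 + x_1 + x_2, LT = x_1x_2.

S(g_1,g_2): leading monomials are coprime, so the S-polynomial reduces to 0 (Buchberger's first criterion).
S(g_1,r): lcm = x_1^{2}x_2. S = x_1^{2} + x_2^{2} + x_2.
  leading term x_1^{2}: subtract (1)·g_1 from x_1^{2} + x_2^{2} + x_2 → x_2^{2} + x_1 + 1
  leading term x_2^{2}: subtract (1)·g_2 from x_2^{2} + x_1 + 1 → x_1
  leading term x_1: no divisor's leading term divides it; move x_1 to the remainder.
  remainder x_1 ≠ 0; add m_4 = x_1 to the basis.

S(g_2,r): lcm = x_1x_2^{2}. S = x_1x_2 + x_2^{2} + x_1.
  leading term x_1x_2: subtract (1)·r from x_1x_2 + x_2^{2} + x_1 → x_2^{2} + x_2
  leading term x_2^{2}: subtract (1)·g_2 from x_2^{2} + x_2 → x_2 + 1
  leading term x_2: no divisor's leading term divides it; move x_2 to the remainder.
  leading term 1: no divisor's leading term divides it; move 1 to the remainder.
  remainder x_2 + 1 ≠ 0; add m_5 = x_2 + 1 to the basis.

S(g_1,m_4): lcm = x_1^{2}. S = x_1 + x_2 + 1.
  leading term x_1: subtract (1)·m_4 from x_1 + x_2 + 1 → x_2 + 1
  leading term x_2: subtract (1)·m_5 from x_2 + 1 → 0
  remainder 0.

S(g_2,m_4): leading monomials are coprime, so the S-polynomial reduces to 0 (Buchberger's first criterion).
S(r,m_4): lcm = x_1x_2. S = x_1 + x_2.
  leading term x_1: subtract (1)·m_4 from x_1 + x_2 → x_2
  leading term x_2: subtract (1)·m_5 from x_2 → 1
  leading term 1: no divisor's leading term divides it; move 1 to the remainder.
  remainder 1 ≠ 0; add m_6 = 1 to the basis.

S(g_1,m_5): leading monomials are coprime, so the S-polynomial reduces to 0 (Buchberger's first criterion).
S(g_2,m_5): lcm = x_2^{2}. S = x_2 + 1.
  leading term x_2: subtract (1)·m_5 from x_2 + 1 → 0
  remainder 0.

S(r,m_5): lcm = x_1x_2. S = x_2.
  leading term x_2: subtract (1)·m_5 from x_2 → 1
  leading term 1: subtract (1)·m_6 from 1 → 0
  remainder 0.

S(m_4,m_5): leading monomials are coprime, so the S-polynomial reduces to 0 (Buchberger's first criterion).
S(g_1,m_6): leading monomials are coprime, so the S-polynomial reduces to 0 (Buchberger's first criterion).
S(g_2,m_6): leading monomials are coprime, so the S-polynomial reduces to 0 (Buchberger's first criterion).
S(r,m_6): leading monomials are coprime, so the S-polynomial reduces to 0 (Buchberger's first criterion).
S(m_4,m_6): leading monomials are coprime, so the S-polynomial reduces to 0 (Buchberger's first criterion).
S(m_5,m_6): leading monomials are coprime, so the S-polynomial reduces to 0 (Buchberger's first criterion).
Every S-polynomial of the final basis reduces to 0, so we have a Gröbner basis.
Inter-reduce: drop elements whose leading term is divisible by another's, tail-reduce, and make monic.
Reduced Gröbner basis: {1}.
The reduced Gröbner basis of I + (p) is {1}: the ideal is the whole ring, so the enlarged system has no common solution — adjoining p is inconsistent.

Adjoining x_1x_2^{2} + x_1^{2} + x_1x_2 + x_1 + 1 makes the ideal the whole ring: the system is inconsistent.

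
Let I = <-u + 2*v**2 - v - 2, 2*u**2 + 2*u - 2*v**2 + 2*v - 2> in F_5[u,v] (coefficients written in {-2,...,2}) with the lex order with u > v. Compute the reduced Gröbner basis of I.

G = {u - 2*v**2 + v + 2, v**4 - v**3 + v**2 + v - 1}

f_1 = -u + 2*v**2 - v - 2, LT = u.
f_2 = 2*u**2 + 2*u - 2*v**2 + 2*v - 2, LT = u**2.

S(f_1,f_2): lcm = u**2. S = -2*u*v**2 + u*v + u + v**2 - v + 1.
  leading term u*v**2: subtract (2*v**2)·f_1 from -2*u*v**2 + u*v + u + v**2 - v + 1 → u*v + u + v**4 + 2*v**3 - v + 1
  leading term u*v: subtract (-v)·f_1 from u*v + u + v**4 + 2*v**3 - v + 1 → u + v**4 - v**3 - v**2 + 2*v + 1
  leading term u: subtract (-1)·f_1 from u + v**4 - v**3 - v**2 + 2*v + 1 → v**4 - v**3 + v**2 + v - 1
  leading term v**4: no divisor's leading term divides it; move v**4 to the remainder.
  leading term v**3: no divisor's leading term divides it; move -v**3 to the remainder.
  leading term v**2: no divisor's leading term divides it; move v**2 to the remainder.
  leading term v: no divisor's leading term divides it; move v to the remainder.
  leading term 1: no divisor's leading term divides it; move -1 to the remainder.
  remainder v**4 - v**3 + v**2 + v - 1 ≠ 0; add g_3 = v**4 - v**3 + v**2 + v - 1 to the basis.

The other S-polynomials (S(f_1,g_3), S(f_2,g_3)) all reduce to 0 modulo the current basis, so we have a Gröbner basis.
Inter-reduce: drop elements whose leading term is divisible by another's, tail-reduce, and make monic.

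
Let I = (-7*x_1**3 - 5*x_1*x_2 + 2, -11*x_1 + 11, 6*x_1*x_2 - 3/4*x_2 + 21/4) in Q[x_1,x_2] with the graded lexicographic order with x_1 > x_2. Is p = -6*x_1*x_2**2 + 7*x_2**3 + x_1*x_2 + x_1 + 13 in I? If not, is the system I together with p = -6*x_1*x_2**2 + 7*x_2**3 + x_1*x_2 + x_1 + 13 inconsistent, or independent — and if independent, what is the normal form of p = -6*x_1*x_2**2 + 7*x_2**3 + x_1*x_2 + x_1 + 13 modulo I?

First compute the reduced Gröbner basis of I by Buchberger's algorithm.
f_1 = -7*x_1**3 - 5*x_1*x_2 + 2, LT = x_1**3.
f_2 = -11*x_1 + 11, LT = x_1.
f_3 = 6*x_1*x_2 - 3/4*x_2 + 21/4, LT = x_1*x_2.

S(f_1,f_2): lcm = x_1**3. S = x_1**2 + 5/7*x_1*x_2 - 2/7.
  leading term x_1**2: subtract (-1/11*x_1)·f_2 from x_1**2 + 5/7*x_1*x_2 - 2/7 → 5/7*x_1*x_2 + x_1 - 2/7
  leading term x_1*x_2: subtract (-5/77*x_2)·f_2 from 5/7*x_1*x_2 + x_1 - 2/7 → x_1 + 5/7*x_2 - 2/7
  leading term x_1: subtract (-1/11)·f_2 from x_1 + 5/7*x_2 - 2/7 → 5/7*x_2 + 5/7
  leading term x_2: no divisor's leading term divides it; move 5/7*x_2 to the remainder.
  leading term 1: no divisor's leading term divides it; move 5/7 to the remainder.
  remainder 5/7*x_2 + 5/7 ≠ 0; add h_4 = 5/7*x_2 + 5/7 to the basis.

The other S-polynomials (S(f_1,f_3), S(f_2,f_3), S(f_1,h_4), S(f_2,h_4), S(f_3,h_4)) all reduce to 0 modulo the current basis, so we have a Gröbner basis.
Inter-reduce: drop elements whose leading term is divisible by another's, tail-reduce, and make monic.
Reduced Gröbner basis: {x_1 - 1, x_2 + 1}.
Label its elements g_1 = x_1 - 1, g_2 = x_2 + 1.

Reduce p = -6*x_1*x_2**2 + 7*x_2**3 + x_1*x_2 + x_1 + 13 modulo G:
  leading term x_1*x_2**2: subtract (-6*x_2**2)·g_1 from -6*x_1*x_2**2 + 7*x_2**3 + x_1*x_2 + x_1 + 13 → 7*x_2**3 + x_1*x_2 - 6*x_2**2 + x_1 + 13
  leading term x_2**3: subtract (7*x_2**2)·g_2 from 7*x_2**3 + x_1*x_2 - 6*x_2**2 + x_1 + 13 → x_1*x_2 - 13*x_2**2 + x_1 + 13
  leading term x_1*x_2: subtract (x_2)·g_1 from x_1*x_2 - 13*x_2**2 + x_1 + 13 → -13*x_2**2 + x_1 + x_2 + 13
  leading term x_2**2: subtract (-13*x_2)·g_2 from -13*x_2**2 + x_1 + x_2 + 13 → x_1 + 14*x_2 + 13
  leading term x_1: subtract (1)·g_1 from x_1 + 14*x_2 + 13 → 14*x_2 + 14
  leading term x_2: subtract (14)·g_2 from 14*x_2 + 14 → 0
  normal form = 0.
Since the normal form is 0, p ∈ I.

-6*x_1*x_2**2 + 7*x_2**3 + x_1*x_2 + x_1 + 13 lies in I (it reduces to 0).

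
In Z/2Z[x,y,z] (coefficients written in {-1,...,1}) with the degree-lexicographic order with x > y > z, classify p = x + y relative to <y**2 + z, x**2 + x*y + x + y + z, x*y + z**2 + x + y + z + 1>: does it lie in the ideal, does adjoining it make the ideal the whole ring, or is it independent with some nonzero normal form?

First compute the reduced Gröbner basis of I by Buchberger's algorithm.
f_1 = y**2 + z, LT = y**2.
f_2 = x**2 + x*y + x + y + z, LT = x**2.
f_3 = x*y + z**2 + x + y + z + 1, LT = x*y.

S(f_1,f_3): lcm = x*y**2. S = y*z**2 + x*y + x*z + y**2 + y*z + y.
  reduce S modulo (f_1, f_2, f_3):
  remainder y*z**2 + x*z + y*z + z**2 + x + 1 ≠ 0; add h_4 = y*z**2 + x*z + y*z + z**2 + x + 1 to the basis.

S(f_2,f_3): lcm = x**2*y. S = x*y**2 + x*z**2 + x**2 + x*z + y**2 + y*z + x.
  reduce S modulo (f_1, f_2, f_3, h_4):
  remainder x*z**2 + y*z + z**2 + x + z + 1 ≠ 0; add h_5 = x*z**2 + y*z + z**2 + x + z + 1 to the basis.

S(f_3,h_4): lcm = x*y*z**2. S = z**4 + x**2*z + x*y*z + y*z**2 + z**3 + x**2 + z**2 + x.
  reduce S modulo (f_1, f_2, f_3, h_4, h_5):
  remainder z**4 + z**3 ≠ 0; add h_6 = z**4 + z**3 to the basis.

The other S-polynomials (S(f_1,f_2), S(f_1,h_4), S(f_2,h_4), S(f_1,h_5), S(f_2,h_5), S(f_3,h_5), S(h_4,h_5), S(f_1,h_6), S(f_2,h_6), S(f_3,h_6), S(h_4,h_6), S(h_5,h_6)) all reduce to 0 modulo the current basis, so we have a Gröbner basis.
Inter-reduce: drop elements whose leading term is divisible by another's, tail-reduce, and make monic.
Reduced Gröbner basis: {z**4 + z**3, x*z**2 + y*z + z**2 + x + z + 1, y*z**2 + x*z + y*z + z**2 + x + 1, x**2 + z**2 + 1, x*y + z**2 + x + y + z + 1, y**2 + z}.
Label its elements g_1 = z**4 + z**3, g_2 = x*z**2 + y*z + z**2 + x + z + 1, g_3 = y*z**2 + x*z + y*z + z**2 + x + 1, g_4 = x**2 + z**2 + 1, g_5 = x*y + z**2 + x + y + z + 1, g_6 = y**2 + z.

Reduce p = x + y modulo G:
  leading term x: no divisor's leading term divides it; move x to the remainder.
  leading term y: no divisor's leading term divides it; move y to the remainder.
  normal form = x + y.
The normal form is nonzero, so p ∉ I. Since p minus its normal form lies in I, I + (p) = I + (r) where r = x + y; decide whether this ideal is the whole ring.
Run Buchberger on G together with r (pairs among the g_i already reduce to 0 since G is a Gröbner basis):
g_1 = z**4 + z**3, LT = z**4.
g_2 = x*z**2 + y*z + z**2 + x + z + 1, LT = x*z**2.
g_3 = y*z**2 + x*z + y*z + z**2 + x + 1, LT = y*z**2.
g_4 = x**2 + z**2 + 1, LT = x**2.
g_5 = x*y + z**2 + x + y + z + 1, LT = x*y.
g_6 = y**2 + z, LT = y**2.
r = x + y, LT = x.

S(g_2,r): lcm = x*z**2. S = y*z**2 + y*z + z**2 + x + z + 1.
  reduce S modulo (g_1, g_2, g_3, g_4, g_5, g_6, r):
  remainder y*z + z ≠ 0; add m_8 = y*z + z to the basis.

S(g_4,r): lcm = x**2. S = x*y + z**2 + 1.
  reduce S modulo (g_1, g_2, g_3, g_4, g_5, g_6, r, m_8):
  remainder z ≠ 0; add m_9 = z to the basis.

S(g_5,r): lcm = x*y. S = y**2 + z**2 + x + y + z + 1.
  reduce S modulo (g_1, g_2, g_3, g_4, g_5, g_6, r, m_8, m_9):
  remainder 1 ≠ 0; add m_10 = 1 to the basis.

The other S-polynomials (S(g_1,g_2), S(g_1,g_3), S(g_1,g_4), S(g_1,g_5), S(g_1,g_6), S(g_1,r), S(g_2,g_3), S(g_2,g_4), S(g_2,g_5), S(g_2,g_6), S(g_3,g_4), S(g_3,g_5), S(g_3,g_6), S(g_3,r), S(g_4,g_5), S(g_4,g_6), S(g_5,g_6), S(g_6,r), S(g_1,m_8), S(g_2,m_8), S(g_3,m_8), S(g_4,m_8), S(g_5,m_8), S(g_6,m_8), S(r,m_8), S(g_1,m_9), S(g_2,m_9), S(g_3,m_9), S(g_4,m_9), S(g_5,m_9), S(g_6,m_9), S(r,m_9), S(m_8,m_9), S(g_1,m_10), S(g_2,m_10), S(g_3,m_10), S(g_4,m_10), S(g_5,m_10), S(g_6,m_10), S(r,m_10), S(m_8,m_10), S(m_9,m_10)) all reduce to 0 modulo the current basis, so we have a Gröbner basis.
Inter-reduce: drop elements whose leading term is divisible by another's, tail-reduce, and make monic.
Reduced Gröbner basis: {1}.
The reduced Gröbner basis of I + (p) is {1}: the ideal is the whole ring, so the enlarged system has no common solution — adjoining p is inconsistent.

Adjoining x + y makes the ideal the whole ring: the system is inconsistent.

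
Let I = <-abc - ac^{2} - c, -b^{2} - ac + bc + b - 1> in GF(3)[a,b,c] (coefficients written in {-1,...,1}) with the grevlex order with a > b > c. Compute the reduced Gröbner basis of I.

This is the nonlinear analogue of row-reducing a linear system.

f_1 = -abc - ac^{2} - c, LT = abc.
f_2 = -b^{2} - ac + bc + b - 1, LT = b^{2}.

S(f_1,f_2): lcm = ab^{2}c. S = -a^{2}c^{2} - abc^{2} + abc - ac + bc.
  leading term a^{2}c^{2}: no divisor's leading term divides it; move -a^{2}c^{2} to the remainder.
  leading term abc^{2}: subtract (c)·f_1 from -abc^{2} + abc - ac + bc → ac^{3} + abc - ac + bc + c^{2}
  leading term ac^{3}: no divisor's leading term divides it; move ac^{3} to the remainder.
  leading term abc: subtract (-1)·f_1 from abc - ac + bc + c^{2} → -ac^{2} - ac + bc + c^{2} - c
  leading term ac^{2}: no divisor's leading term divides it; move -ac^{2} to the remainder.
  leading term ac: no divisor's leading term divides it; move -ac to the remainder.
  leading term bc: no divisor's leading term divides it; move bc to the remainder.
  leading term c^{2}: no divisor's leading term divides it; move c^{2} to the remainder.
  leading term c: no divisor's leading term divides it; move -c to the remainder.
  remainder -a^{2}c^{2} + ac^{3} - ac^{2} - ac + bc + c^{2} - c ≠ 0; add g_3 = -a^{2}c^{2} + ac^{3} - ac^{2} - ac + bc + c^{2} - c to the basis.

S(f_1,g_3): lcm = a^{2}bc^{2}. S = a^{2}c^{3} + abc^{3} - abc^{2} - abc + b^{2}c + ac^{2} + bc^{2} - bc.
  leading term a^{2}c^{3}: subtract (-c)·g_3 from a^{2}c^{3} + abc^{3} - abc^{2} - abc + b^{2}c + ac^{2} + bc^{2} - bc → abc^{3} + ac^{4} - abc^{2} - ac^{3} - abc + b^{2}c - bc^{2} + c^{3} - bc - c^{2}
  leading term abc^{3}: subtract (-c^{2})·f_1 from abc^{3} + ac^{4} - abc^{2} - ac^{3} - abc + b^{2}c - bc^{2} + c^{3} - bc - c^{2} → -abc^{2} - ac^{3} - abc + b^{2}c - bc^{2} - bc - c^{2}
  leading term abc^{2}: subtract (c)·f_1 from -abc^{2} - ac^{3} - abc + b^{2}c - bc^{2} - bc - c^{2} → -abc + b^{2}c - bc^{2} - bc
  leading term abc: subtract (1)·f_1 from -abc + b^{2}c - bc^{2} - bc → b^{2}c + ac^{2} - bc^{2} - bc + c
  leading term b^{2}c: subtract (-c)·f_2 from b^{2}c + ac^{2} - bc^{2} - bc + c → 0
  remainder 0.

S(f_2,g_3): leading monomials are coprime, so the S-polynomial reduces to 0 (Buchberger's first criterion).
Every S-polynomial of the final basis reduces to 0, so we have a Gröbner basis.

G = {a^{2}c^{2} - ac^{3} + ac^{2} + ac - bc - c^{2} + c, abc + ac^{2} + c, b^{2} + ac - bc - b + 1}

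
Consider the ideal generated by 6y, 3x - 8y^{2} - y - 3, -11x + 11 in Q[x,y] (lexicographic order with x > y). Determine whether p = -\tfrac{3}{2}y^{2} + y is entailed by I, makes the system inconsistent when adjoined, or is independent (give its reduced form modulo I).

First compute the reduced Gröbner basis of I by Buchberger's algorithm.
f_1 = 6y, LT = y.
f_2 = 3x - 8y^{2} - y - 3, LT = x.
f_3 = -11x + 11, LT = x.

S(f_1,f_2): leading monomials are coprime, so the S-polynomial reduces to 0 (Buchberger's first criterion).
S(f_1,f_3): leading monomials are coprime, so the S-polynomial reduces to 0 (Buchberger's first criterion).
S(f_2,f_3): lcm = x. S = -\tfrac{8}{3}y^{2} - \tfrac{1}{3}y.
  leading term y^{2}: subtract (-\tfrac{4}{9}y)·f_1 from -\tfrac{8}{3}y^{2} - \tfrac{1}{3}y → -\tfrac{1}{3}y
  leading term y: subtract (-\tfrac{1}{18})·f_1 from -\tfrac{1}{3}y → 0
  remainder 0.

Every S-polynomial of the final basis reduces to 0, so we have a Gröbner basis.
Inter-reduce: drop elements whose leading term is divisible by another's, tail-reduce, and make monic.
Reduced Gröbner basis: {x - 1, y}.
Label its elements g_1 = x - 1, g_2 = y.

Reduce p = -\tfrac{3}{2}y^{2} + y modulo G:
  leading term y^{2}: subtract (-\tfrac{3}{2}y)·g_2 from -\tfrac{3}{2}y^{2} + y → y
  leading term y: subtract (1)·g_2 from y → 0
  normal form = 0.
Since the normal form is 0, p ∈ I.

-\tfrac{3}{2}y^{2} + y lies in I (it reduces to 0).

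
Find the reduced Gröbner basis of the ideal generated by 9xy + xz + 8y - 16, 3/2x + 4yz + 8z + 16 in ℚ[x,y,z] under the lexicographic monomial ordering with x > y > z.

G = {x + 8/3yz + 16/3z + 32/3, y²z + 1/9yz² + 2yz + 11/3y + 2/9z² + 4/9z + ⅔}

f_1 = 9xy + xz + 8y - 16, LT = xy.
f_2 = 3/2x + 4yz + 8z + 16, LT = x.

S(f_1,f_2): lcm = xy. S = 1/9xz - 8/3y²z - 16/3yz - 88/9y - 16/9.
  leading term xz: subtract (2/27z)·f_2 from 1/9xz - 8/3y²z - 16/3yz - 88/9y - 16/9 → -8/3y²z - 8/27yz² - 16/3yz - 88/9y - 16/27z² - 32/27z - 16/9
  leading term y²z: no divisor's leading term divides it; move -8/3y²z to the remainder.
  leading term yz²: no divisor's leading term divides it; move -8/27yz² to the remainder.
  leading term yz: no divisor's leading term divides it; move -16/3yz to the remainder.
  leading term y: no divisor's leading term divides it; move -88/9y to the remainder.
  leading term z²: no divisor's leading term divides it; move -16/27z² to the remainder.
  leading term z: no divisor's leading term divides it; move -32/27z to the remainder.
  leading term 1: no divisor's leading term divides it; move -16/9 to the remainder.
  remainder -8/3y²z - 8/27yz² - 16/3yz - 88/9y - 16/27z² - 32/27z - 16/9 ≠ 0; add g_3 = -8/3y²z - 8/27yz² - 16/3yz - 88/9y - 16/27z² - 32/27z - 16/9 to the basis.

S(f_1,g_3): lcm = xy²z. S = -2xyz - 11/3xy - 2/9xz² - 4/9xz - ⅔x + 8/9y²z - 16/9yz.
  leading term xyz: subtract (-2/9z)·f_1 from -2xyz - 11/3xy - 2/9xz² - 4/9xz - ⅔x + 8/9y²z - 16/9yz → -11/3xy - 4/9xz - ⅔x + 8/9y²z - 32/9z
  leading term xy: subtract (-11/27)·f_1 from -11/3xy - 4/9xz - ⅔x + 8/9y²z - 32/9z → -1/27xz - ⅔x + 8/9y²z + 88/27y - 32/9z - 176/27
  leading term xz: subtract (-2/81z)·f_2 from -1/27xz - ⅔x + 8/9y²z + 88/27y - 32/9z - 176/27 → -⅔x + 8/9y²z + 8/81yz² + 88/27y + 16/81z² - 256/81z - 176/27
  leading term x: subtract (-4/9)·f_2 from -⅔x + 8/9y²z + 8/81yz² + 88/27y + 16/81z² - 256/81z - 176/27 → 8/9y²z + 8/81yz² + 16/9yz + 88/27y + 16/81z² + 32/81z + 16/27
  leading term y²z: subtract (-⅓)·g_3 from 8/9y²z + 8/81yz² + 16/9yz + 88/27y + 16/81z² + 32/81z + 16/27 → 0
  remainder 0.

S(f_2,g_3): leading monomials are coprime, so the S-polynomial reduces to 0 (Buchberger's first criterion).
Every S-polynomial of the final basis reduces to 0, so we have a Gröbner basis.
Inter-reduce: drop elements whose leading term is divisible by another's, tail-reduce, and make monic.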